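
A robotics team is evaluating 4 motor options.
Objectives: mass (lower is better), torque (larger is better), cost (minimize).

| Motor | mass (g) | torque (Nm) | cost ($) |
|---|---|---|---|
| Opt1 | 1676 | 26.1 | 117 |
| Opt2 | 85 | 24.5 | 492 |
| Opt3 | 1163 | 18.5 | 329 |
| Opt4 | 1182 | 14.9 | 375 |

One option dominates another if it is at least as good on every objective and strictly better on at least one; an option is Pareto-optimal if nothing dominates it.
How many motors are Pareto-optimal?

Opt1: not dominated (best torque).
Opt2: not dominated (best mass).
Opt3: not dominated.
Opt4: dominated by Opt3 (mass 1163≤1182, torque 18.5≥14.9, cost 329≤375).
Pareto-optimal: Opt1, Opt2, Opt3 → 3.

3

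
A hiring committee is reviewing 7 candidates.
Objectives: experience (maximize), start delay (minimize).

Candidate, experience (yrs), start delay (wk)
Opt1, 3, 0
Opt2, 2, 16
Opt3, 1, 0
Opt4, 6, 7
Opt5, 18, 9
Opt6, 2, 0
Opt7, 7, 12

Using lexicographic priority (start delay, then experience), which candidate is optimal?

Opt1

First minimize start delay: best is 0, kept {Opt1, Opt3, Opt6}.
Then maximize experience: best is 3, kept {Opt1}.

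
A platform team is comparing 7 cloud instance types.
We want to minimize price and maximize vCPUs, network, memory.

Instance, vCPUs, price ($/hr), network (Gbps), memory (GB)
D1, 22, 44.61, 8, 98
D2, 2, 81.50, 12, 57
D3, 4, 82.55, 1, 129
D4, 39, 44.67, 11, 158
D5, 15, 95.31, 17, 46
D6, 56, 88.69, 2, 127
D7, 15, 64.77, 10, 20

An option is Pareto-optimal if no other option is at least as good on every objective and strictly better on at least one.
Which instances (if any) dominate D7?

D4: vCPUs 39≥15, price 44.67≤64.77, network 11≥10, memory 158≥20 — dominates D7.
Others (D1, D2, D3, D5, D6) are each worse than D7 on at least one objective.

D4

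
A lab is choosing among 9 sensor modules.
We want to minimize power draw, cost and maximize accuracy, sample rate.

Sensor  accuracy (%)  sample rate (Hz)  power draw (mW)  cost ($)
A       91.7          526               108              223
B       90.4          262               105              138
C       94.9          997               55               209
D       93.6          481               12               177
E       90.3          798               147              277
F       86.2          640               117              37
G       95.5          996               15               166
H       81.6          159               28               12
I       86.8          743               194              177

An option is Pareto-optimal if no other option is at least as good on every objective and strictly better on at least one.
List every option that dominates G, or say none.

none

A: worse on accuracy (91.7 vs 95.5).
B: worse on accuracy (90.4 vs 95.5).
C: worse on accuracy (94.9 vs 95.5).
D: worse on accuracy (93.6 vs 95.5).
E: worse on accuracy (90.3 vs 95.5).
F: worse on accuracy (86.2 vs 95.5).
H: worse on accuracy (81.6 vs 95.5).
I: worse on accuracy (86.8 vs 95.5).
No option dominates G.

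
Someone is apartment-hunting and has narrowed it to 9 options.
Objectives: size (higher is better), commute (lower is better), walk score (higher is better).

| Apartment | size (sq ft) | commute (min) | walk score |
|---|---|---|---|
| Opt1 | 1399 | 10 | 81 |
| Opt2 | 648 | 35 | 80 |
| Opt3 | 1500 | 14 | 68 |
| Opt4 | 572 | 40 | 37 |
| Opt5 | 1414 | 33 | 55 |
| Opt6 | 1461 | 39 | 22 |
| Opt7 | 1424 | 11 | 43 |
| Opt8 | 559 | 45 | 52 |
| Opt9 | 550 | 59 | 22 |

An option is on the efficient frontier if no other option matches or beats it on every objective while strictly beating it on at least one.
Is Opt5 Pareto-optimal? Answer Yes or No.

No

Opt3 vs Opt5: size 1500≥1414, commute 14≤33, walk score 68≥55 — Opt3 is at least as good on every objective and strictly better on at least one, so Opt3 dominates Opt5.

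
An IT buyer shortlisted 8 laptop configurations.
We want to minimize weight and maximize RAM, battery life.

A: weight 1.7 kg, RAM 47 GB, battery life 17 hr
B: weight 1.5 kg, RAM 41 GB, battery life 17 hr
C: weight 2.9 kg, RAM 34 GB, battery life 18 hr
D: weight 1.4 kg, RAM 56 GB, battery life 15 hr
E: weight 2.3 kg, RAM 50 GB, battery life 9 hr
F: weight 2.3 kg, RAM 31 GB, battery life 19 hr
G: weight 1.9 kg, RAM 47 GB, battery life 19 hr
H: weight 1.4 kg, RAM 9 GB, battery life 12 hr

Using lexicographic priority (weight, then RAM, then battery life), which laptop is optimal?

D

First minimize weight: best is 1.4, kept {D, H}.
Then maximize RAM: best is 56, kept {D}.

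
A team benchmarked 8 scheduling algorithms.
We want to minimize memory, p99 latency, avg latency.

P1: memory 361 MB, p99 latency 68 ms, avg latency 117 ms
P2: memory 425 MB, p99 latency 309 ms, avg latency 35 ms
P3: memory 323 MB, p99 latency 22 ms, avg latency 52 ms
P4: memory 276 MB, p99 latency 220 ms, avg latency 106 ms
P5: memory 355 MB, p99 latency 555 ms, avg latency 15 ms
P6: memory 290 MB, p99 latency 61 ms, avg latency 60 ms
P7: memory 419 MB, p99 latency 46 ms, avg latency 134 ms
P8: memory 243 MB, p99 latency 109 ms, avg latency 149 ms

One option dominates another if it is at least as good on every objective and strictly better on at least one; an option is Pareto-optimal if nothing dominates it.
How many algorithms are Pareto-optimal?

P1: dominated by P3 (memory 323≤361, p99 latency 22≤68, avg latency 52≤117).
P2: not dominated.
P3: not dominated (best p99 latency).
P4: not dominated.
P5: not dominated (best avg latency).
P6: not dominated.
P7: dominated by P3 (memory 323≤419, p99 latency 22≤46, avg latency 52≤134).
P8: not dominated (best memory).
Pareto-optimal: P2, P3, P4, P5, P6, P8 → 6.

6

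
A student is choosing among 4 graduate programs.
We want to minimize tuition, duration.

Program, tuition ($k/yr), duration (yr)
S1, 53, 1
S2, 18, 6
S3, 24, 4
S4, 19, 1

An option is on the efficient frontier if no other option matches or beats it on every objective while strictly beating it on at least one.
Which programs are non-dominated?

S1: dominated by S4 (tuition 19≤53, duration 1≤1).
S2: not dominated (best tuition).
S3: dominated by S4 (tuition 19≤24, duration 1≤4).
S4: not dominated.

S2, S4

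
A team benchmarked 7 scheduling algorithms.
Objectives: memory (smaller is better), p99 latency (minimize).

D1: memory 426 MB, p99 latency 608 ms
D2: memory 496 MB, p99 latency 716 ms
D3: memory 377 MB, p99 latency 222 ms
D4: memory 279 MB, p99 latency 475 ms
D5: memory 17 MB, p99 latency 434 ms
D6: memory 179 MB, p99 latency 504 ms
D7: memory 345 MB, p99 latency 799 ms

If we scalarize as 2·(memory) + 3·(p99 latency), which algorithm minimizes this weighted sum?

D1: 2·426 + 3·608 = 2676
D2: 2·496 + 3·716 = 3140
D3: 2·377 + 3·222 = 1420
D4: 2·279 + 3·475 = 1983
D5: 2·17 + 3·434 = 1336
D6: 2·179 + 3·504 = 1870
D7: 2·345 + 3·799 = 3087
Lowest: D5 at 1336.

D5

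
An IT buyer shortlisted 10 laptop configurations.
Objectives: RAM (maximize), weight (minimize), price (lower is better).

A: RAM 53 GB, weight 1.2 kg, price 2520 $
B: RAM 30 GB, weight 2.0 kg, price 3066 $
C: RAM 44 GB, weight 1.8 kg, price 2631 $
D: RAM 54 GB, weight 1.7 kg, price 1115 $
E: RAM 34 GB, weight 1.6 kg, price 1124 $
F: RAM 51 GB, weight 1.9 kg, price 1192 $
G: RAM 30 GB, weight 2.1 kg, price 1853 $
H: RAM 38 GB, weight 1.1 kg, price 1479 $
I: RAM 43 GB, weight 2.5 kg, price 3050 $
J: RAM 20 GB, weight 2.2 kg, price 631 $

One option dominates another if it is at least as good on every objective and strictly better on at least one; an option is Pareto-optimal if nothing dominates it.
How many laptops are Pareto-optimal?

5

A: not dominated.
B: dominated by A (RAM 53≥30, weight 1.2≤2.0, price 2520≤3066).
C: dominated by A (RAM 53≥44, weight 1.2≤1.8, price 2520≤2631).
D: not dominated (best RAM).
E: not dominated.
F: dominated by D (RAM 54≥51, weight 1.7≤1.9, price 1115≤1192).
G: dominated by D (RAM 54≥30, weight 1.7≤2.1, price 1115≤1853).
H: not dominated (best weight).
I: dominated by A (RAM 53≥43, weight 1.2≤2.5, price 2520≤3050).
J: not dominated (best price).
Pareto-optimal: A, D, E, H, J → 5.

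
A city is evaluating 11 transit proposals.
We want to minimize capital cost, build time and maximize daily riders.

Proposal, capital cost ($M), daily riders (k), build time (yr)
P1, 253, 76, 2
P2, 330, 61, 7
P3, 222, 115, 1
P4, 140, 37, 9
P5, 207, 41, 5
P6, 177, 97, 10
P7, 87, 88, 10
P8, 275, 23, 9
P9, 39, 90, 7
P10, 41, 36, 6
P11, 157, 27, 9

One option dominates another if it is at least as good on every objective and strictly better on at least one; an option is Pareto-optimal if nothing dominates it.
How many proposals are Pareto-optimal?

5

P1: dominated by P3 (capital cost 222≤253, daily riders 115≥76, build time 1≤2).
P2: dominated by P1 (capital cost 253≤330, daily riders 76≥61, build time 2≤7).
P3: not dominated (best daily riders).
P4: dominated by P9 (capital cost 39≤140, daily riders 90≥37, build time 7≤9).
P5: not dominated.
P6: not dominated.
P7: dominated by P9 (capital cost 39≤87, daily riders 90≥88, build time 7≤10).
P8: dominated by P1 (capital cost 253≤275, daily riders 76≥23, build time 2≤9).
P9: not dominated (best capital cost).
P10: not dominated.
P11: dominated by P4 (capital cost 140≤157, daily riders 37≥27, build time 9≤9).
Pareto-optimal: P3, P5, P6, P9, P10 → 5.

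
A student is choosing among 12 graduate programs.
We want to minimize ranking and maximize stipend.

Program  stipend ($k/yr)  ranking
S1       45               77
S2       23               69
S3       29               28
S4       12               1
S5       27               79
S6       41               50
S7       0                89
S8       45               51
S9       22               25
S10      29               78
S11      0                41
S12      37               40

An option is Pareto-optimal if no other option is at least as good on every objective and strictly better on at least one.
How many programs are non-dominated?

S1: dominated by S8 (stipend 45≥45, ranking 51≤77).
S2: dominated by S3 (stipend 29≥23, ranking 28≤69).
S3: not dominated.
S4: not dominated (best ranking).
S5: dominated by S1 (stipend 45≥27, ranking 77≤79).
S6: not dominated.
S7: dominated by S1 (stipend 45≥0, ranking 77≤89).
S8: not dominated.
S9: not dominated.
S10: dominated by S1 (stipend 45≥29, ranking 77≤78).
S11: dominated by S3 (stipend 29≥0, ranking 28≤41).
S12: not dominated.
Pareto-optimal: S3, S4, S6, S8, S9, S12 → 6.

6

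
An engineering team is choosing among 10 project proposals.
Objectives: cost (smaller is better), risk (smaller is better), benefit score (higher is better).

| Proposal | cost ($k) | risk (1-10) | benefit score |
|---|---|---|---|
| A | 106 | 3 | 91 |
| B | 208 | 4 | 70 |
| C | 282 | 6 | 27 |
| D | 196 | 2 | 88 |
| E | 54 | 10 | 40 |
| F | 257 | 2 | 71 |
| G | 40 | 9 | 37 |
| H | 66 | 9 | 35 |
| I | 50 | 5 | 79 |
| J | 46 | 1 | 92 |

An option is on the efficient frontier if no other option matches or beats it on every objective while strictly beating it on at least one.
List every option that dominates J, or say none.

A: worse on cost (106 vs 46).
B: worse on cost (208 vs 46).
C: worse on cost (282 vs 46).
D: worse on cost (196 vs 46).
E: worse on cost (54 vs 46).
F: worse on cost (257 vs 46).
G: worse on risk (9 vs 1).
H: worse on cost (66 vs 46).
I: worse on cost (50 vs 46).
No option dominates J.

none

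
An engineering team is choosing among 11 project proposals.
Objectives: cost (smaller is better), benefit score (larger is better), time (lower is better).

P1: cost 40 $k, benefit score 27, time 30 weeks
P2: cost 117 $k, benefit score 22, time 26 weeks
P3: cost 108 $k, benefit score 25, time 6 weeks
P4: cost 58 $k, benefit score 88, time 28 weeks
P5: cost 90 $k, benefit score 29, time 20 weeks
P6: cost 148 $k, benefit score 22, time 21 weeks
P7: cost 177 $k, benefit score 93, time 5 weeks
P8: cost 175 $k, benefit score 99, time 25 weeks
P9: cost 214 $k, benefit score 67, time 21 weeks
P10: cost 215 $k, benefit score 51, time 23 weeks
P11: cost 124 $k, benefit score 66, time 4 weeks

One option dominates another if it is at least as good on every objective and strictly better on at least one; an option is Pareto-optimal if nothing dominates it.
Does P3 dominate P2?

P3 vs P2: cost 108≤117, benefit score 25≥22, time 6≤26 — P3 is at least as good on every objective with at least one strict improvement.

Yes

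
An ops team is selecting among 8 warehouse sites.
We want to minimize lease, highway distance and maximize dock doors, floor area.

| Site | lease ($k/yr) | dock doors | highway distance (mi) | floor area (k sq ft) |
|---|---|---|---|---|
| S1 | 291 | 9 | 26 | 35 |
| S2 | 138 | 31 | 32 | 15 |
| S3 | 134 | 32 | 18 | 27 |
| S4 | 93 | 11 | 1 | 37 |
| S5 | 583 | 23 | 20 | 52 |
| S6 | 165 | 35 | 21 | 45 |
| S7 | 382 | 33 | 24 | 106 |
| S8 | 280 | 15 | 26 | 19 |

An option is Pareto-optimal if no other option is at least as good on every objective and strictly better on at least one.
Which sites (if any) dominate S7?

none

S1: worse on dock doors (9 vs 33).
S2: worse on dock doors (31 vs 33).
S3: worse on dock doors (32 vs 33).
S4: worse on dock doors (11 vs 33).
S5: worse on lease (583 vs 382).
S6: worse on floor area (45 vs 106).
S8: worse on dock doors (15 vs 33).
No option dominates S7.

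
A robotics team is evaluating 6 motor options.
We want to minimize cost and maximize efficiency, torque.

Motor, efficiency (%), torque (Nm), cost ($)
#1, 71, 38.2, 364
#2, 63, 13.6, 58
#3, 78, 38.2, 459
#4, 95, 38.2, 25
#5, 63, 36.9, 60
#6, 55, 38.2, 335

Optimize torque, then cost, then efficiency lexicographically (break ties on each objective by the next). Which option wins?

First maximize torque: best is 38.2, kept {#1, #3, #4, #6}.
Then minimize cost: best is 25, kept {#4}.

#4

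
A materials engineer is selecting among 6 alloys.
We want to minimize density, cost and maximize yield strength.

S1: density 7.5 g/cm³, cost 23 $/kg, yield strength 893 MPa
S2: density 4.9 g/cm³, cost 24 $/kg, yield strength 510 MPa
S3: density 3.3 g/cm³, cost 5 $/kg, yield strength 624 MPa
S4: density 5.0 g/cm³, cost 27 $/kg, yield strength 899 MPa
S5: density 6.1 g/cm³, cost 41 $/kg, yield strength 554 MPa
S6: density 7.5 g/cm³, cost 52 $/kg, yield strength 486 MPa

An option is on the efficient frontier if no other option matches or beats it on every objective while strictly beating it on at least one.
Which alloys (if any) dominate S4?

S1: worse on density (7.5 vs 5.0).
S2: worse on yield strength (510 vs 899).
S3: worse on yield strength (624 vs 899).
S5: worse on density (6.1 vs 5.0).
S6: worse on density (7.5 vs 5.0).
No option dominates S4.

none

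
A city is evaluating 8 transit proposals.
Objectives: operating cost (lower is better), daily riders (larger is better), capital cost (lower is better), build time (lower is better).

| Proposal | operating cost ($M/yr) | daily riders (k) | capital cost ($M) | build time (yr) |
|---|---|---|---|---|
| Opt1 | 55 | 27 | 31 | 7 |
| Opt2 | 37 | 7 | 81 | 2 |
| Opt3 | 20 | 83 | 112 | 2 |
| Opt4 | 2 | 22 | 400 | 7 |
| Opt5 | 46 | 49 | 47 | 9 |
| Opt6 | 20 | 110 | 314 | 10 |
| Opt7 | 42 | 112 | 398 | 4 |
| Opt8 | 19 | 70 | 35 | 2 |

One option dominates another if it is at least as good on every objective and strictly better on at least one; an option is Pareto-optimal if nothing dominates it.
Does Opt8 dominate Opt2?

Yes

Opt8 vs Opt2: operating cost 19≤37, daily riders 70≥7, capital cost 35≤81, build time 2≤2 — Opt8 is at least as good on every objective with at least one strict improvement.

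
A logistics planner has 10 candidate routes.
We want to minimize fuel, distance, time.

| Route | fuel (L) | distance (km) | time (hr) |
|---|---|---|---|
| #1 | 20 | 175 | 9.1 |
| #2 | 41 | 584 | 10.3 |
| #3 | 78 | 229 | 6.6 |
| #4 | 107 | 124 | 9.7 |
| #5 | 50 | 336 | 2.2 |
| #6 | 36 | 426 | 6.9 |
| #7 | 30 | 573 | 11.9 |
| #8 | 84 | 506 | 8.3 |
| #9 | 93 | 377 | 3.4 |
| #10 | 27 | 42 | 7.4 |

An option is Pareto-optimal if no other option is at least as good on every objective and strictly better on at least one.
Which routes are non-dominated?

#1, #3, #5, #6, #10

#1: not dominated (best fuel).
#2: dominated by #1 (fuel 20≤41, distance 175≤584, time 9.1≤10.3).
#3: not dominated.
#4: dominated by #10 (fuel 27≤107, distance 42≤124, time 7.4≤9.7).
#5: not dominated (best time).
#6: not dominated.
#7: dominated by #1 (fuel 20≤30, distance 175≤573, time 9.1≤11.9).
#8: dominated by #3 (fuel 78≤84, distance 229≤506, time 6.6≤8.3).
#9: dominated by #5 (fuel 50≤93, distance 336≤377, time 2.2≤3.4).
#10: not dominated (best distance).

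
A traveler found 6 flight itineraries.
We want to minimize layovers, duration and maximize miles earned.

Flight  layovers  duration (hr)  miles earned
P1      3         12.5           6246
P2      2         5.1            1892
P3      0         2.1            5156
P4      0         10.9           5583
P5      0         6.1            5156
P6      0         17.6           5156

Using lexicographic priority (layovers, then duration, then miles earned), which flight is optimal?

P3

First minimize layovers: best is 0, kept {P3, P4, P5, P6}.
Then minimize duration: best is 2.1, kept {P3}.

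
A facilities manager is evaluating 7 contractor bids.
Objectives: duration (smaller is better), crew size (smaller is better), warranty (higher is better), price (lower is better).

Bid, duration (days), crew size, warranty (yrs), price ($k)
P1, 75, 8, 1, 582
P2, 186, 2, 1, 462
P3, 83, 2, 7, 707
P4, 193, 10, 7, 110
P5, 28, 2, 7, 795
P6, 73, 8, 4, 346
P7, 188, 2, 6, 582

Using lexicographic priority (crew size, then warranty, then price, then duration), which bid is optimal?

First minimize crew size: best is 2, kept {P2, P3, P5, P7}.
Then maximize warranty: best is 7, kept {P3, P5}.
Then minimize price: best is 707, kept {P3}.

P3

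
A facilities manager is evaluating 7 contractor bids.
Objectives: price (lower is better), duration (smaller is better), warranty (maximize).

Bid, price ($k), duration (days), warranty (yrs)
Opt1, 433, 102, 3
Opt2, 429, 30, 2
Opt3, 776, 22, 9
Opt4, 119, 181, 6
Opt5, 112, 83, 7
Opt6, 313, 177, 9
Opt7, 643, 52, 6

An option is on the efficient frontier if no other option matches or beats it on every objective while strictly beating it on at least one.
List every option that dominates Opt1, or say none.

Opt5

Opt5: price 112≤433, duration 83≤102, warranty 7≥3 — dominates Opt1.
Others (Opt2, Opt3, Opt4, Opt6, Opt7) are each worse than Opt1 on at least one objective.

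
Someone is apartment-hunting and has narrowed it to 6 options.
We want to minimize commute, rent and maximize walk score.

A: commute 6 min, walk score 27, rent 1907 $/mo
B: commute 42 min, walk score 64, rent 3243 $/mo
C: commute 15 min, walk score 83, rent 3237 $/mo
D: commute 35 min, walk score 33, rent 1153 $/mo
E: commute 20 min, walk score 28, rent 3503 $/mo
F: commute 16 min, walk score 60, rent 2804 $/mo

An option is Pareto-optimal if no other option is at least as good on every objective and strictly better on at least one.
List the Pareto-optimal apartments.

A: not dominated (best commute).
B: dominated by C (commute 15≤42, walk score 83≥64, rent 3237≤3243).
C: not dominated (best walk score).
D: not dominated (best rent).
E: dominated by C (commute 15≤20, walk score 83≥28, rent 3237≤3503).
F: not dominated.

A, C, D, F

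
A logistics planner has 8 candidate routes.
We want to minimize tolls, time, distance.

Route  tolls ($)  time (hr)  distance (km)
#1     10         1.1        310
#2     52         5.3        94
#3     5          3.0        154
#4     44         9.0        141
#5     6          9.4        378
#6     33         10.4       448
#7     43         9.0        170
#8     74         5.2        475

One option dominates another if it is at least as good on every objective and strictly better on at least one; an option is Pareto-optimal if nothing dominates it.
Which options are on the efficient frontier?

#1, #2, #3, #4

#1: not dominated (best time).
#2: not dominated (best distance).
#3: not dominated (best tolls).
#4: not dominated.
#5: dominated by #3 (tolls 5≤6, time 3.0≤9.4, distance 154≤378).
#6: dominated by #1 (tolls 10≤33, time 1.1≤10.4, distance 310≤448).
#7: dominated by #3 (tolls 5≤43, time 3.0≤9.0, distance 154≤170).
#8: dominated by #1 (tolls 10≤74, time 1.1≤5.2, distance 310≤475).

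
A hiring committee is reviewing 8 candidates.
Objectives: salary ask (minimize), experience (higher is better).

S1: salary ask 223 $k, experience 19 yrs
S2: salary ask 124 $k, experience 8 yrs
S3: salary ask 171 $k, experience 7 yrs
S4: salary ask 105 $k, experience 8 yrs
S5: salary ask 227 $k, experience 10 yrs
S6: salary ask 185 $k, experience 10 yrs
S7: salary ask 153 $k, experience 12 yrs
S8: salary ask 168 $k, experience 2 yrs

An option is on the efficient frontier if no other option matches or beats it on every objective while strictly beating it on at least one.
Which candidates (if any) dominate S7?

S1: worse on salary ask (223 vs 153).
S2: worse on experience (8 vs 12).
S3: worse on salary ask (171 vs 153).
S4: worse on experience (8 vs 12).
S5: worse on salary ask (227 vs 153).
S6: worse on salary ask (185 vs 153).
S8: worse on salary ask (168 vs 153).
No option dominates S7.

none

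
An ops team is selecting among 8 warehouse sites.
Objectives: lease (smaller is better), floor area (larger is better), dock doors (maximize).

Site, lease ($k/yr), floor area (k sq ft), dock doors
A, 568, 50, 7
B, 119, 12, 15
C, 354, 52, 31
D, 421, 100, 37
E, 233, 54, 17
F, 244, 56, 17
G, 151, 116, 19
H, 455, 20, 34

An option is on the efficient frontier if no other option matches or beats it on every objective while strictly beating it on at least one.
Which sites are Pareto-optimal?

A: dominated by C (lease 354≤568, floor area 52≥50, dock doors 31≥7).
B: not dominated (best lease).
C: not dominated.
D: not dominated (best dock doors).
E: dominated by G (lease 151≤233, floor area 116≥54, dock doors 19≥17).
F: dominated by G (lease 151≤244, floor area 116≥56, dock doors 19≥17).
G: not dominated (best floor area).
H: dominated by D (lease 421≤455, floor area 100≥20, dock doors 37≥34).

B, C, D, G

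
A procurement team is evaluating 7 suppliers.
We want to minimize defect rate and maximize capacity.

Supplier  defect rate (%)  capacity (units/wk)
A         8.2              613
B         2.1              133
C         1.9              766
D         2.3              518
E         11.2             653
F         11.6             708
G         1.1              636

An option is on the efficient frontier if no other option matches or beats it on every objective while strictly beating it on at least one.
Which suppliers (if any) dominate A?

C, G

C: defect rate 1.9≤8.2, capacity 766≥613 — dominates A.
G: defect rate 1.1≤8.2, capacity 636≥613 — dominates A.
Others (B, D, E, F) are each worse than A on at least one objective.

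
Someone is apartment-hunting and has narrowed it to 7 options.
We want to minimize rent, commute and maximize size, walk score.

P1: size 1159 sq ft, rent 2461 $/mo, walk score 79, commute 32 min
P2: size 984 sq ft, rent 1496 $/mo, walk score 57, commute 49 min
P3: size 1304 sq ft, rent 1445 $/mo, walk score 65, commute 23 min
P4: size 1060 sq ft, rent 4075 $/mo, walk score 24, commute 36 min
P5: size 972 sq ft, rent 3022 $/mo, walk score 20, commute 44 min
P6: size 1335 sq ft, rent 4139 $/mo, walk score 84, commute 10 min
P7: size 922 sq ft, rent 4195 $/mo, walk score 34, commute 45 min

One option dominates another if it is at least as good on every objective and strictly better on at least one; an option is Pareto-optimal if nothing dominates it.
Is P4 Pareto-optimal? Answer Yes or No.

P1 vs P4: size 1159≥1060, rent 2461≤4075, walk score 79≥24, commute 32≤36 — P1 is at least as good on every objective and strictly better on at least one, so P1 dominates P4.

No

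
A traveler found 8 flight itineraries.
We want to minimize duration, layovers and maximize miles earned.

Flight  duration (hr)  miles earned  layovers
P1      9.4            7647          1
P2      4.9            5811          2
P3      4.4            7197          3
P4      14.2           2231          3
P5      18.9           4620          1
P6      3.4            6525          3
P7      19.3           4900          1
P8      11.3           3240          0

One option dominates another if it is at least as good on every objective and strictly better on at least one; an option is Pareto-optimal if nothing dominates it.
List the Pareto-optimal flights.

P1: not dominated (best miles earned).
P2: not dominated.
P3: not dominated.
P4: dominated by P1 (duration 9.4≤14.2, miles earned 7647≥2231, layovers 1≤3).
P5: dominated by P1 (duration 9.4≤18.9, miles earned 7647≥4620, layovers 1≤1).
P6: not dominated (best duration).
P7: dominated by P1 (duration 9.4≤19.3, miles earned 7647≥4900, layovers 1≤1).
P8: not dominated (best layovers).

P1, P2, P3, P6, P8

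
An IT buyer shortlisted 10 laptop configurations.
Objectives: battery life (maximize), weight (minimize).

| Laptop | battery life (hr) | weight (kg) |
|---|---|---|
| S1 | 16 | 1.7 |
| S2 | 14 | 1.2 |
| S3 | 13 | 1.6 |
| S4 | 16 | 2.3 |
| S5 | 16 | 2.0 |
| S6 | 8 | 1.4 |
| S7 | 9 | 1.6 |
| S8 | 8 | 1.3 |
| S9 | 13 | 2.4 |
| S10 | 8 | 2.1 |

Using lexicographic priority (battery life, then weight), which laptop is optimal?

First maximize battery life: best is 16, kept {S1, S4, S5}.
Then minimize weight: best is 1.7, kept {S1}.

S1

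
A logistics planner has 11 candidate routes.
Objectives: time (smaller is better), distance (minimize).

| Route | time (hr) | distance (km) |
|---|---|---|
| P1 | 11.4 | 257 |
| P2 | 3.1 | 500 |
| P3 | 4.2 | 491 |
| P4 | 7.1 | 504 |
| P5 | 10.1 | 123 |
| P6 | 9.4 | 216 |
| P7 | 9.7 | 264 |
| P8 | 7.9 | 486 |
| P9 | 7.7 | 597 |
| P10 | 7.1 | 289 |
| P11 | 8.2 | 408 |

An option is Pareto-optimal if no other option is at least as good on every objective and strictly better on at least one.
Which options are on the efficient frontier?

P2, P3, P5, P6, P10

P1: dominated by P5 (time 10.1≤11.4, distance 123≤257).
P2: not dominated (best time).
P3: not dominated.
P4: dominated by P2 (time 3.1≤7.1, distance 500≤504).
P5: not dominated (best distance).
P6: not dominated.
P7: dominated by P6 (time 9.4≤9.7, distance 216≤264).
P8: dominated by P10 (time 7.1≤7.9, distance 289≤486).
P9: dominated by P2 (time 3.1≤7.7, distance 500≤597).
P10: not dominated.
P11: dominated by P10 (time 7.1≤8.2, distance 289≤408).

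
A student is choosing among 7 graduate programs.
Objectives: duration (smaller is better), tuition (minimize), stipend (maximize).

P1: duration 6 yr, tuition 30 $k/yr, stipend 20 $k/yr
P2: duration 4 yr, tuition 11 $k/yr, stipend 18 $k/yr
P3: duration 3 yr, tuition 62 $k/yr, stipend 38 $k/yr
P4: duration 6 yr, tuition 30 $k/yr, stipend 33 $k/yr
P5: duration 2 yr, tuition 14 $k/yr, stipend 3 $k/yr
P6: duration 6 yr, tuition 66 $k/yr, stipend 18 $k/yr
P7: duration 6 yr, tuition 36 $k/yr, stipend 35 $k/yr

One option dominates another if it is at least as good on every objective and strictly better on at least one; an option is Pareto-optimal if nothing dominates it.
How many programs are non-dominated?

5

P1: dominated by P4 (duration 6≤6, tuition 30≤30, stipend 33≥20).
P2: not dominated (best tuition).
P3: not dominated (best stipend).
P4: not dominated.
P5: not dominated (best duration).
P6: dominated by P1 (duration 6≤6, tuition 30≤66, stipend 20≥18).
P7: not dominated.
Pareto-optimal: P2, P3, P4, P5, P7 → 5.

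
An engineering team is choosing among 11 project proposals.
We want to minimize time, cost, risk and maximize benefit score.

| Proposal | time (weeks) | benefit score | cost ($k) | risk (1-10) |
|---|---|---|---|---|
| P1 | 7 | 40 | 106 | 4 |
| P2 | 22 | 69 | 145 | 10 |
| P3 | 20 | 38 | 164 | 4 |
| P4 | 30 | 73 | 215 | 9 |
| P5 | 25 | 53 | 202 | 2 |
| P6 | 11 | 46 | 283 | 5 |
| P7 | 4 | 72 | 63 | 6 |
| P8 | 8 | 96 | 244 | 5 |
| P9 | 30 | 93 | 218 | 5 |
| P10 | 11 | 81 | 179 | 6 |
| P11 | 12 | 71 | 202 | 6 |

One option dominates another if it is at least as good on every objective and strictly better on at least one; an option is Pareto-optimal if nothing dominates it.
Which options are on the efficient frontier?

P1, P5, P7, P8, P9, P10

P1: not dominated.
P2: dominated by P7 (time 4≤22, benefit score 72≥69, cost 63≤145, risk 6≤10).
P3: dominated by P1 (time 7≤20, benefit score 40≥38, cost 106≤164, risk 4≤4).
P4: dominated by P10 (time 11≤30, benefit score 81≥73, cost 179≤215, risk 6≤9).
P5: not dominated (best risk).
P6: dominated by P8 (time 8≤11, benefit score 96≥46, cost 244≤283, risk 5≤5).
P7: not dominated (best time).
P8: not dominated (best benefit score).
P9: not dominated.
P10: not dominated.
P11: dominated by P7 (time 4≤12, benefit score 72≥71, cost 63≤202, risk 6≤6).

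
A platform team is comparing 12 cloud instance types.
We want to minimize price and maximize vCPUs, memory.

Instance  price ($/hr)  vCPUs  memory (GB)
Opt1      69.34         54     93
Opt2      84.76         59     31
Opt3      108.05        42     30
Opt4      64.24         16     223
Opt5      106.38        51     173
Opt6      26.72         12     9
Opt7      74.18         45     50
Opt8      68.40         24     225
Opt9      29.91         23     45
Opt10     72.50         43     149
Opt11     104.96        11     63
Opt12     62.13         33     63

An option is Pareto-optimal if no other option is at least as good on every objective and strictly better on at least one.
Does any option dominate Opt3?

Yes

Opt1 vs Opt3: price 69.34≤108.05, vCPUs 54≥42, memory 93≥30 — Opt1 is at least as good on every objective and strictly better on at least one, so Opt1 dominates Opt3.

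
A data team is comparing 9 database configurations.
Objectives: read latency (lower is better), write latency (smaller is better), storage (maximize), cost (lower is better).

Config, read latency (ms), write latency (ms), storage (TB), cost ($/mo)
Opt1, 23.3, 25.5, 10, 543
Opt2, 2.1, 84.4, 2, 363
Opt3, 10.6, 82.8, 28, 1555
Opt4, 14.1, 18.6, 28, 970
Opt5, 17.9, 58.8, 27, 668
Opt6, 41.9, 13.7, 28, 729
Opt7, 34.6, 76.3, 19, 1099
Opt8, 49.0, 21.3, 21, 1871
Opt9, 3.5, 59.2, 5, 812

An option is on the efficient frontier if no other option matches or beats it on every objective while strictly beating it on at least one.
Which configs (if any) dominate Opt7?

Opt4, Opt5

Opt4: read latency 14.1≤34.6, write latency 18.6≤76.3, storage 28≥19, cost 970≤1099 — dominates Opt7.
Opt5: read latency 17.9≤34.6, write latency 58.8≤76.3, storage 27≥19, cost 668≤1099 — dominates Opt7.
Others (Opt1, Opt2, Opt3, Opt6, Opt8, Opt9) are each worse than Opt7 on at least one objective.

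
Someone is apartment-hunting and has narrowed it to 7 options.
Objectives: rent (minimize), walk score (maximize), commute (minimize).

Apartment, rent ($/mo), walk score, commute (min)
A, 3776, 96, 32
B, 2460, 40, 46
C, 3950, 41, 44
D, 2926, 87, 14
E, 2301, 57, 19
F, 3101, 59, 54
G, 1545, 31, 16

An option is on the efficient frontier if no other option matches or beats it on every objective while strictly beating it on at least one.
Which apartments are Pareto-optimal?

A, D, E, G

A: not dominated (best walk score).
B: dominated by E (rent 2301≤2460, walk score 57≥40, commute 19≤46).
C: dominated by A (rent 3776≤3950, walk score 96≥41, commute 32≤44).
D: not dominated (best commute).
E: not dominated.
F: dominated by D (rent 2926≤3101, walk score 87≥59, commute 14≤54).
G: not dominated (best rent).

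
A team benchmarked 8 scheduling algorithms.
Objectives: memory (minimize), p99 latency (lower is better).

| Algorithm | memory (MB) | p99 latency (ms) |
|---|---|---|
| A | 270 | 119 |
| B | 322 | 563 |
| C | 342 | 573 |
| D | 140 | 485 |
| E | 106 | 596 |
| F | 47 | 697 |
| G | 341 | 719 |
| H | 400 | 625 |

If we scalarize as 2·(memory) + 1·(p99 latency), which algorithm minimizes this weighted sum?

A: 2·270 + 1·119 = 659
B: 2·322 + 1·563 = 1207
C: 2·342 + 1·573 = 1257
D: 2·140 + 1·485 = 765
E: 2·106 + 1·596 = 808
F: 2·47 + 1·697 = 791
G: 2·341 + 1·719 = 1401
H: 2·400 + 1·625 = 1425
Lowest: A at 659.

A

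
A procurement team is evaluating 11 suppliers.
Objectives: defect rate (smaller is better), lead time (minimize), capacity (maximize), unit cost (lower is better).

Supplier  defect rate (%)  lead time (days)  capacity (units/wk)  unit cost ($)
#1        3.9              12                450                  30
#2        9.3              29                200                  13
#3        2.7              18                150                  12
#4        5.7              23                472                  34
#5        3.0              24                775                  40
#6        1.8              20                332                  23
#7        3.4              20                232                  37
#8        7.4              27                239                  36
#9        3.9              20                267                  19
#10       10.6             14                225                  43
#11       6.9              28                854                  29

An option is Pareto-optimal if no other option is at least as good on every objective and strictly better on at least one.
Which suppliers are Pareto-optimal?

#1: not dominated (best lead time).
#2: not dominated.
#3: not dominated (best unit cost).
#4: not dominated.
#5: not dominated.
#6: not dominated (best defect rate).
#7: dominated by #6 (defect rate 1.8≤3.4, lead time 20≤20, capacity 332≥232, unit cost 23≤37).
#8: dominated by #1 (defect rate 3.9≤7.4, lead time 12≤27, capacity 450≥239, unit cost 30≤36).
#9: not dominated.
#10: dominated by #1 (defect rate 3.9≤10.6, lead time 12≤14, capacity 450≥225, unit cost 30≤43).
#11: not dominated (best capacity).

#1, #2, #3, #4, #5, #6, #9, #11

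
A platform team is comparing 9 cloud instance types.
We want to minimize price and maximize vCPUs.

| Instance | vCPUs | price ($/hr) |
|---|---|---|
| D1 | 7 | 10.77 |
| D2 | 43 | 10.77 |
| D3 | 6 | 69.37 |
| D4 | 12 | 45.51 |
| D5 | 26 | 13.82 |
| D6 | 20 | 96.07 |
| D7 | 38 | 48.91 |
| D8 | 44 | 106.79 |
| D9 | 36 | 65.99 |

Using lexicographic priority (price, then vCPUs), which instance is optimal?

First minimize price: best is 10.77, kept {D1, D2}.
Then maximize vCPUs: best is 43, kept {D2}.

D2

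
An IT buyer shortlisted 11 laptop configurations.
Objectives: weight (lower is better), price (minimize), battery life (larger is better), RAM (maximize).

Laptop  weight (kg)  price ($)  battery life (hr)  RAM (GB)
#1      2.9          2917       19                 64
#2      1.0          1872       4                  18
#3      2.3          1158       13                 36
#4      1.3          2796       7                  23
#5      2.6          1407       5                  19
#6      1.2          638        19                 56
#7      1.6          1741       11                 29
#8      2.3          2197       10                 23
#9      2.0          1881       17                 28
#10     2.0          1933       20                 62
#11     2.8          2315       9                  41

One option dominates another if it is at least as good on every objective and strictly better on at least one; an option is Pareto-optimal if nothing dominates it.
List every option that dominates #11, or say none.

#6, #10

#6: weight 1.2≤2.8, price 638≤2315, battery life 19≥9, RAM 56≥41 — dominates #11.
#10: weight 2.0≤2.8, price 1933≤2315, battery life 20≥9, RAM 62≥41 — dominates #11.
Others (#1, #2, #3, #4, #5, #7, #8, #9) are each worse than #11 on at least one objective.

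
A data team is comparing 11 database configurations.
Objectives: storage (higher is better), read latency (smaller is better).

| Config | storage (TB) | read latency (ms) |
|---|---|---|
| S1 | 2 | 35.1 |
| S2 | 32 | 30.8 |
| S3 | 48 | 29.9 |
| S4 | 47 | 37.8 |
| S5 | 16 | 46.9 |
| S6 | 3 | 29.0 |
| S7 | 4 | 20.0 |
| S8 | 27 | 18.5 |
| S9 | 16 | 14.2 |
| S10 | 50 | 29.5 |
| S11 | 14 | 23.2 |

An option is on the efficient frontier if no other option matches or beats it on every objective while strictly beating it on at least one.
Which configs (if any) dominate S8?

none

S1: worse on storage (2 vs 27).
S2: worse on read latency (30.8 vs 18.5).
S3: worse on read latency (29.9 vs 18.5).
S4: worse on read latency (37.8 vs 18.5).
S5: worse on storage (16 vs 27).
S6: worse on storage (3 vs 27).
S7: worse on storage (4 vs 27).
S9: worse on storage (16 vs 27).
S10: worse on read latency (29.5 vs 18.5).
S11: worse on storage (14 vs 27).
No option dominates S8.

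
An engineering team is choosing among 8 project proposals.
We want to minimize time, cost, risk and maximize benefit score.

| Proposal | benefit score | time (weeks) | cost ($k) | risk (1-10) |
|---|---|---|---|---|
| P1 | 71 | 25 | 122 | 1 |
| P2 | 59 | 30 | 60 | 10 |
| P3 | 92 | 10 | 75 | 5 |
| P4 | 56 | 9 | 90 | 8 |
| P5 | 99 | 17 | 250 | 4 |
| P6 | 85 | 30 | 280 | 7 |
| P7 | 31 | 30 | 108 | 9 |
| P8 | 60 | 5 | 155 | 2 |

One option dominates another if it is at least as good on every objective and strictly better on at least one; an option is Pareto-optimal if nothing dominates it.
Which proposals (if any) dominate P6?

P3: benefit score 92≥85, time 10≤30, cost 75≤280, risk 5≤7 — dominates P6.
P5: benefit score 99≥85, time 17≤30, cost 250≤280, risk 4≤7 — dominates P6.
Others (P1, P2, P4, P7, P8) are each worse than P6 on at least one objective.

P3, P5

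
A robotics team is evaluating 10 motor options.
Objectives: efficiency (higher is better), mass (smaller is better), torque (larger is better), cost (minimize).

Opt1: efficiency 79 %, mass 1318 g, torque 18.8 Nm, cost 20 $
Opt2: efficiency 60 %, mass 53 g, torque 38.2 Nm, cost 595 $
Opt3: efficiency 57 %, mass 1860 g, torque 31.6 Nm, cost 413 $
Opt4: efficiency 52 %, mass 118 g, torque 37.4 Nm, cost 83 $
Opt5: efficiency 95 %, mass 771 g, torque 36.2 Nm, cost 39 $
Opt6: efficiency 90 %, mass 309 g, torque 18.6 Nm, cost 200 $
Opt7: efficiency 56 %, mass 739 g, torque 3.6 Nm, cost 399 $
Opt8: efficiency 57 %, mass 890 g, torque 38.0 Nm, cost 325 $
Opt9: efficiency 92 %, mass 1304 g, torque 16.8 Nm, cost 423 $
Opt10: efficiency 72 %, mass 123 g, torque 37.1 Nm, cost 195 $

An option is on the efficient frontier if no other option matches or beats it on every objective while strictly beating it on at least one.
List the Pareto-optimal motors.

Opt1, Opt2, Opt4, Opt5, Opt6, Opt8, Opt10

Opt1: not dominated (best cost).
Opt2: not dominated (best mass).
Opt3: dominated by Opt5 (efficiency 95≥57, mass 771≤1860, torque 36.2≥31.6, cost 39≤413).
Opt4: not dominated.
Opt5: not dominated (best efficiency).
Opt6: not dominated.
Opt7: dominated by Opt6 (efficiency 90≥56, mass 309≤739, torque 18.6≥3.6, cost 200≤399).
Opt8: not dominated.
Opt9: dominated by Opt5 (efficiency 95≥92, mass 771≤1304, torque 36.2≥16.8, cost 39≤423).
Opt10: not dominated.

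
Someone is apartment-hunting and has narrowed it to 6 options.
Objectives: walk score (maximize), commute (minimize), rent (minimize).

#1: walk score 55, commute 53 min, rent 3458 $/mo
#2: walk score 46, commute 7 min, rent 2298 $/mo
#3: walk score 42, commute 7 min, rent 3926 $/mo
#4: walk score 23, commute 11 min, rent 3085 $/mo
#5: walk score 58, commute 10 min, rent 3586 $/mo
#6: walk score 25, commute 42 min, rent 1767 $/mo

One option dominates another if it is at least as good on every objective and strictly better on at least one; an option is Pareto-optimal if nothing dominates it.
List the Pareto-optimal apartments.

#1: not dominated.
#2: not dominated.
#3: dominated by #2 (walk score 46≥42, commute 7≤7, rent 2298≤3926).
#4: dominated by #2 (walk score 46≥23, commute 7≤11, rent 2298≤3085).
#5: not dominated (best walk score).
#6: not dominated (best rent).

#1, #2, #5, #6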